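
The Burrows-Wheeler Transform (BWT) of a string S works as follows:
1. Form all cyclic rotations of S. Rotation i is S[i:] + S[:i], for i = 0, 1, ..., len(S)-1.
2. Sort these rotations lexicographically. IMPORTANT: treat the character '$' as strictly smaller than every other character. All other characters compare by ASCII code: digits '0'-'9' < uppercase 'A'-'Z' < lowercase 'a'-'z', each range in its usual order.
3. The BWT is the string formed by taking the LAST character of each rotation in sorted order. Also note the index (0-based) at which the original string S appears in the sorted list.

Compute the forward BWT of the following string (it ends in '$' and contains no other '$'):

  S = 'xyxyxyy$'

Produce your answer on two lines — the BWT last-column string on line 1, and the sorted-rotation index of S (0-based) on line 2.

Answer: y$yyyxxx
1

Derivation:
All 8 rotations (rotation i = S[i:]+S[:i]):
  rot[0] = xyxyxyy$
  rot[1] = yxyxyy$x
  rot[2] = xyxyy$xy
  rot[3] = yxyy$xyx
  rot[4] = xyy$xyxy
  rot[5] = yy$xyxyx
  rot[6] = y$xyxyxy
  rot[7] = $xyxyxyy
Sorted (with $ < everything):
  sorted[0] = $xyxyxyy  (last char: 'y')
  sorted[1] = xyxyxyy$  (last char: '$')
  sorted[2] = xyxyy$xy  (last char: 'y')
  sorted[3] = xyy$xyxy  (last char: 'y')
  sorted[4] = y$xyxyxy  (last char: 'y')
  sorted[5] = yxyxyy$x  (last char: 'x')
  sorted[6] = yxyy$xyx  (last char: 'x')
  sorted[7] = yy$xyxyx  (last char: 'x')
Last column: y$yyyxxx
Original string S is at sorted index 1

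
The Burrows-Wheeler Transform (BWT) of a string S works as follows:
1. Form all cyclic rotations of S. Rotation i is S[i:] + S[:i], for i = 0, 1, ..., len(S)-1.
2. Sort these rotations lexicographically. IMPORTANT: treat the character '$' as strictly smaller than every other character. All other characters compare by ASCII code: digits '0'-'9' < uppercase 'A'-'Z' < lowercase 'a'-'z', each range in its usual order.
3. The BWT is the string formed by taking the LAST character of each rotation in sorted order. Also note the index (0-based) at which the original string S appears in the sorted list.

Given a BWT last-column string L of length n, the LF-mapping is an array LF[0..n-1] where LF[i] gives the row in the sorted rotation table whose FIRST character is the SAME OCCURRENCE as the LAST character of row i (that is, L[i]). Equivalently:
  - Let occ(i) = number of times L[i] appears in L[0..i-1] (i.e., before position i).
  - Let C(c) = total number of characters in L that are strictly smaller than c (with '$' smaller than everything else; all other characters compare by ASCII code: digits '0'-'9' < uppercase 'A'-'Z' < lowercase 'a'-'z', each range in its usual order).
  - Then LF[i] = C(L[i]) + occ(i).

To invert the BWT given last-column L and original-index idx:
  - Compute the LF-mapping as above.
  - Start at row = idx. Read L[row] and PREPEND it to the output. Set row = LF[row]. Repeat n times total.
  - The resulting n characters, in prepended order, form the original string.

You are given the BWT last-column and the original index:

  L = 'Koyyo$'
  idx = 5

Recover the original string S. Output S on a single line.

Answer: yoyoK$

Derivation:
LF mapping: 1 2 4 5 3 0
Walk LF starting at row 5, prepending L[row]:
  step 1: row=5, L[5]='$', prepend. Next row=LF[5]=0
  step 2: row=0, L[0]='K', prepend. Next row=LF[0]=1
  step 3: row=1, L[1]='o', prepend. Next row=LF[1]=2
  step 4: row=2, L[2]='y', prepend. Next row=LF[2]=4
  step 5: row=4, L[4]='o', prepend. Next row=LF[4]=3
  step 6: row=3, L[3]='y', prepend. Next row=LF[3]=5
Reversed output: yoyoK$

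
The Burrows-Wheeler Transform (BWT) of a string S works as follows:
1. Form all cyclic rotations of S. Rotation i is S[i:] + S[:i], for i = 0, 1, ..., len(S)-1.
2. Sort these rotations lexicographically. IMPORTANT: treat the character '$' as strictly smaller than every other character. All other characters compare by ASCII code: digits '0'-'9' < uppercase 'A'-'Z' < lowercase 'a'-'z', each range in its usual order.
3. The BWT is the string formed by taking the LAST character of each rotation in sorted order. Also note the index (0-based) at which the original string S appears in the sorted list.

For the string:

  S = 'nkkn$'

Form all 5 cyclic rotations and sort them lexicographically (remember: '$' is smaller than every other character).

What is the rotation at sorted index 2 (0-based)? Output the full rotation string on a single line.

All 5 rotations (rotation i = S[i:]+S[:i]):
  rot[0] = nkkn$
  rot[1] = kkn$n
  rot[2] = kn$nk
  rot[3] = n$nkk
  rot[4] = $nkkn
Sorted (with $ < everything):
  sorted[0] = $nkkn
  sorted[1] = kkn$n
  sorted[2] = kn$nk
  sorted[3] = n$nkk
  sorted[4] = nkkn$
sorted[2] = kn$nk

Answer: kn$nk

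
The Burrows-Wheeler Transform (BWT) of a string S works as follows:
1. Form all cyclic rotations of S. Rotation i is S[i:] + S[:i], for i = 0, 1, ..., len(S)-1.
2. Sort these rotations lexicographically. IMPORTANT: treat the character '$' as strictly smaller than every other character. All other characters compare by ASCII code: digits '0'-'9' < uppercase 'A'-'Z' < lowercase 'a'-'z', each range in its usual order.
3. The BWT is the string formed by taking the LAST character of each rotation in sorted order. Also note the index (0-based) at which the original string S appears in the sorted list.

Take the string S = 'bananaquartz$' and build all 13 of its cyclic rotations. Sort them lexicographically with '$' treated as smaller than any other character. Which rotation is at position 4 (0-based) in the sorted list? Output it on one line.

Answer: artz$bananaqu

Derivation:
All 13 rotations (rotation i = S[i:]+S[:i]):
  rot[0] = bananaquartz$
  rot[1] = ananaquartz$b
  rot[2] = nanaquartz$ba
  rot[3] = anaquartz$ban
  rot[4] = naquartz$bana
  rot[5] = aquartz$banan
  rot[6] = quartz$banana
  rot[7] = uartz$bananaq
  rot[8] = artz$bananaqu
  rot[9] = rtz$bananaqua
  rot[10] = tz$bananaquar
  rot[11] = z$bananaquart
  rot[12] = $bananaquartz
Sorted (with $ < everything):
  sorted[0] = $bananaquartz
  sorted[1] = ananaquartz$b
  sorted[2] = anaquartz$ban
  sorted[3] = aquartz$banan
  sorted[4] = artz$bananaqu
  sorted[5] = bananaquartz$
  sorted[6] = nanaquartz$ba
  sorted[7] = naquartz$bana
  sorted[8] = quartz$banana
  sorted[9] = rtz$bananaqua
  sorted[10] = tz$bananaquar
  sorted[11] = uartz$bananaq
  sorted[12] = z$bananaquart
sorted[4] = artz$bananaqu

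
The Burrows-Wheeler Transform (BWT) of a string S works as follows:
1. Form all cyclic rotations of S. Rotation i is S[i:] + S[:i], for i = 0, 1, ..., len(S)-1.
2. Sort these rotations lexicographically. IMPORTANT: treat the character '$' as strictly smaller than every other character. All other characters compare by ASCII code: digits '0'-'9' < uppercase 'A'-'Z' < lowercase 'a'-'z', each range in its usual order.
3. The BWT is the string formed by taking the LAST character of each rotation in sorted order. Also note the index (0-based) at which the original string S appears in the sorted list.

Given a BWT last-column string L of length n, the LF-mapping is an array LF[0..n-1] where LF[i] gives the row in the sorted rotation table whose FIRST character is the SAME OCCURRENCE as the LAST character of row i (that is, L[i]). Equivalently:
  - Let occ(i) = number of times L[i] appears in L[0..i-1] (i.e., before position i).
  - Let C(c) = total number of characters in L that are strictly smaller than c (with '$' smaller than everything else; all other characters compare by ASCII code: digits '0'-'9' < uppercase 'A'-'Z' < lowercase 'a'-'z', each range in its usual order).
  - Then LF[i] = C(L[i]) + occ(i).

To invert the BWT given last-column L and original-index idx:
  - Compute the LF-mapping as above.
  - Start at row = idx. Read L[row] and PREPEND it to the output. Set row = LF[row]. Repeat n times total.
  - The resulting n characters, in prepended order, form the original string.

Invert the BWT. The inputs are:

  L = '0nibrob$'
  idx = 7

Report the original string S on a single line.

Answer: ribbon0$

Derivation:
LF mapping: 1 5 4 2 7 6 3 0
Walk LF starting at row 7, prepending L[row]:
  step 1: row=7, L[7]='$', prepend. Next row=LF[7]=0
  step 2: row=0, L[0]='0', prepend. Next row=LF[0]=1
  step 3: row=1, L[1]='n', prepend. Next row=LF[1]=5
  step 4: row=5, L[5]='o', prepend. Next row=LF[5]=6
  step 5: row=6, L[6]='b', prepend. Next row=LF[6]=3
  step 6: row=3, L[3]='b', prepend. Next row=LF[3]=2
  step 7: row=2, L[2]='i', prepend. Next row=LF[2]=4
  step 8: row=4, L[4]='r', prepend. Next row=LF[4]=7
Reversed output: ribbon0$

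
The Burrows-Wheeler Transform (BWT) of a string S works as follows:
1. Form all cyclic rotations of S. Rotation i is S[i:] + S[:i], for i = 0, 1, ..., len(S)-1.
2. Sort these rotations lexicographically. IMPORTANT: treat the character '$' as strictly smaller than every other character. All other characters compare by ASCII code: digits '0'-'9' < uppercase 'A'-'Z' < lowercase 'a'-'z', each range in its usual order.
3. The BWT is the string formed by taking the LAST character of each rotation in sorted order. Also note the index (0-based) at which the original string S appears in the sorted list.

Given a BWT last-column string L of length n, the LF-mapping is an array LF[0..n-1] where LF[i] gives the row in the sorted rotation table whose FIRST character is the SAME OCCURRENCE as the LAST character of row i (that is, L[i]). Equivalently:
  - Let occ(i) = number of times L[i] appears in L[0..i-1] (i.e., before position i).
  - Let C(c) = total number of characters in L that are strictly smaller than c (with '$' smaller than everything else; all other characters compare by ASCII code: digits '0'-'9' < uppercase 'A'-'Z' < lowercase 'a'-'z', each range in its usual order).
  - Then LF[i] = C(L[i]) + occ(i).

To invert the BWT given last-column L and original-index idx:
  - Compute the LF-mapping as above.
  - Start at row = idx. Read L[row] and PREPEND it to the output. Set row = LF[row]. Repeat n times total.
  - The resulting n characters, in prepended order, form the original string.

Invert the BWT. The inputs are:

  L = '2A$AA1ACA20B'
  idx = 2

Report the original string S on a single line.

Answer: 1A0BCA2AAA2$

Derivation:
LF mapping: 3 5 0 6 7 2 8 11 9 4 1 10
Walk LF starting at row 2, prepending L[row]:
  step 1: row=2, L[2]='$', prepend. Next row=LF[2]=0
  step 2: row=0, L[0]='2', prepend. Next row=LF[0]=3
  step 3: row=3, L[3]='A', prepend. Next row=LF[3]=6
  step 4: row=6, L[6]='A', prepend. Next row=LF[6]=8
  step 5: row=8, L[8]='A', prepend. Next row=LF[8]=9
  step 6: row=9, L[9]='2', prepend. Next row=LF[9]=4
  step 7: row=4, L[4]='A', prepend. Next row=LF[4]=7
  step 8: row=7, L[7]='C', prepend. Next row=LF[7]=11
  step 9: row=11, L[11]='B', prepend. Next row=LF[11]=10
  step 10: row=10, L[10]='0', prepend. Next row=LF[10]=1
  step 11: row=1, L[1]='A', prepend. Next row=LF[1]=5
  step 12: row=5, L[5]='1', prepend. Next row=LF[5]=2
Reversed output: 1A0BCA2AAA2$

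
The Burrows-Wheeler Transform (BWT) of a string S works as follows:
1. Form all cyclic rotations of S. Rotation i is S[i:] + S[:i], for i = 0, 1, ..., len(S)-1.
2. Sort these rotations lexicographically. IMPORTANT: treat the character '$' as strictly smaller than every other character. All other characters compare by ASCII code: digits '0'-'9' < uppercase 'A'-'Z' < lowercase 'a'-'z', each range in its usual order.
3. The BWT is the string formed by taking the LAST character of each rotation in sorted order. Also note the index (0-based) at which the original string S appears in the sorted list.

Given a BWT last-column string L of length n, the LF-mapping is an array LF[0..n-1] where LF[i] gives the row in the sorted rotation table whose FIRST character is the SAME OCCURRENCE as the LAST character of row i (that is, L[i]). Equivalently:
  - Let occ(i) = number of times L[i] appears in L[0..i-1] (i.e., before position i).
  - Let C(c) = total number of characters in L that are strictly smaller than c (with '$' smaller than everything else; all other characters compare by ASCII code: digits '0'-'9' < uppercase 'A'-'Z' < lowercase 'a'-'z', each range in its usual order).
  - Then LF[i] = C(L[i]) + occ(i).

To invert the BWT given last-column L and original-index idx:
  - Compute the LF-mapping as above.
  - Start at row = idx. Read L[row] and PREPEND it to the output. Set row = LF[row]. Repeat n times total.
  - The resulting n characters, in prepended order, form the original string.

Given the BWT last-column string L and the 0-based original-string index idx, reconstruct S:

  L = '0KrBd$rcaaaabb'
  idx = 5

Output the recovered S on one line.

Answer: abracadabrBK0$

Derivation:
LF mapping: 1 3 12 2 11 0 13 10 4 5 6 7 8 9
Walk LF starting at row 5, prepending L[row]:
  step 1: row=5, L[5]='$', prepend. Next row=LF[5]=0
  step 2: row=0, L[0]='0', prepend. Next row=LF[0]=1
  step 3: row=1, L[1]='K', prepend. Next row=LF[1]=3
  step 4: row=3, L[3]='B', prepend. Next row=LF[3]=2
  step 5: row=2, L[2]='r', prepend. Next row=LF[2]=12
  step 6: row=12, L[12]='b', prepend. Next row=LF[12]=8
  step 7: row=8, L[8]='a', prepend. Next row=LF[8]=4
  step 8: row=4, L[4]='d', prepend. Next row=LF[4]=11
  step 9: row=11, L[11]='a', prepend. Next row=LF[11]=7
  step 10: row=7, L[7]='c', prepend. Next row=LF[7]=10
  step 11: row=10, L[10]='a', prepend. Next row=LF[10]=6
  step 12: row=6, L[6]='r', prepend. Next row=LF[6]=13
  step 13: row=13, L[13]='b', prepend. Next row=LF[13]=9
  step 14: row=9, L[9]='a', prepend. Next row=LF[9]=5
Reversed output: abracadabrBK0$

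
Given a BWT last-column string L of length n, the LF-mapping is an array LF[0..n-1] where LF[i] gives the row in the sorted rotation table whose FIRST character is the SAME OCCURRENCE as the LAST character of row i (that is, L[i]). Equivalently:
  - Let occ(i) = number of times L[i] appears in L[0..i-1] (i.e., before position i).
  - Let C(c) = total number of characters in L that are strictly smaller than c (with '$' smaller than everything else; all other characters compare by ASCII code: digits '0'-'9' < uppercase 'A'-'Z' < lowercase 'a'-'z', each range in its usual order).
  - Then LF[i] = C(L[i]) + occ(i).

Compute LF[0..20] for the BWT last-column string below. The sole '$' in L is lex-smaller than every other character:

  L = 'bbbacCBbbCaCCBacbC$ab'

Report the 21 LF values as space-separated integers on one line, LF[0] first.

Answer: 12 13 14 8 19 3 1 15 16 4 9 5 6 2 10 20 17 7 0 11 18

Derivation:
Char counts: '$':1, 'B':2, 'C':5, 'a':4, 'b':7, 'c':2
C (first-col start): C('$')=0, C('B')=1, C('C')=3, C('a')=8, C('b')=12, C('c')=19
L[0]='b': occ=0, LF[0]=C('b')+0=12+0=12
L[1]='b': occ=1, LF[1]=C('b')+1=12+1=13
L[2]='b': occ=2, LF[2]=C('b')+2=12+2=14
L[3]='a': occ=0, LF[3]=C('a')+0=8+0=8
L[4]='c': occ=0, LF[4]=C('c')+0=19+0=19
L[5]='C': occ=0, LF[5]=C('C')+0=3+0=3
L[6]='B': occ=0, LF[6]=C('B')+0=1+0=1
L[7]='b': occ=3, LF[7]=C('b')+3=12+3=15
L[8]='b': occ=4, LF[8]=C('b')+4=12+4=16
L[9]='C': occ=1, LF[9]=C('C')+1=3+1=4
L[10]='a': occ=1, LF[10]=C('a')+1=8+1=9
L[11]='C': occ=2, LF[11]=C('C')+2=3+2=5
L[12]='C': occ=3, LF[12]=C('C')+3=3+3=6
L[13]='B': occ=1, LF[13]=C('B')+1=1+1=2
L[14]='a': occ=2, LF[14]=C('a')+2=8+2=10
L[15]='c': occ=1, LF[15]=C('c')+1=19+1=20
L[16]='b': occ=5, LF[16]=C('b')+5=12+5=17
L[17]='C': occ=4, LF[17]=C('C')+4=3+4=7
L[18]='$': occ=0, LF[18]=C('$')+0=0+0=0
L[19]='a': occ=3, LF[19]=C('a')+3=8+3=11
L[20]='b': occ=6, LF[20]=C('b')+6=12+6=18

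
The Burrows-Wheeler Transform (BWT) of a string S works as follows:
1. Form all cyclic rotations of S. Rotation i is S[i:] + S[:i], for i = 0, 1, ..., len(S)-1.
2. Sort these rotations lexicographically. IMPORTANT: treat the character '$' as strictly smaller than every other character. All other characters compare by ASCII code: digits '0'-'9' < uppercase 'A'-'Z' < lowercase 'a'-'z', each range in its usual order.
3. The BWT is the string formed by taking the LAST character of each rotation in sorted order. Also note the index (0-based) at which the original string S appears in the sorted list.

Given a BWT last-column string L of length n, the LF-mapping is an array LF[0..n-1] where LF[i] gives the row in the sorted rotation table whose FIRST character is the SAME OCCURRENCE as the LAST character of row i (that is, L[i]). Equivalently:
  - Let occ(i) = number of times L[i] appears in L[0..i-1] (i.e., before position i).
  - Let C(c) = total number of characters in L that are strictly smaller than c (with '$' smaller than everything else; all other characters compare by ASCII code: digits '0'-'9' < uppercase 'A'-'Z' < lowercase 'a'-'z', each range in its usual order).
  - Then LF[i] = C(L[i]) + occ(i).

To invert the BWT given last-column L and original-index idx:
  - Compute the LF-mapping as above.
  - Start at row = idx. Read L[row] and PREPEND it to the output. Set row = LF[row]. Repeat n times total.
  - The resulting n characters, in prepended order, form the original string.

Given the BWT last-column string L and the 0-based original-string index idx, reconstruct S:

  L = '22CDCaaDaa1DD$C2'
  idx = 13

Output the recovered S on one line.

LF mapping: 2 3 5 8 6 12 13 9 14 15 1 10 11 0 7 4
Walk LF starting at row 13, prepending L[row]:
  step 1: row=13, L[13]='$', prepend. Next row=LF[13]=0
  step 2: row=0, L[0]='2', prepend. Next row=LF[0]=2
  step 3: row=2, L[2]='C', prepend. Next row=LF[2]=5
  step 4: row=5, L[5]='a', prepend. Next row=LF[5]=12
  step 5: row=12, L[12]='D', prepend. Next row=LF[12]=11
  step 6: row=11, L[11]='D', prepend. Next row=LF[11]=10
  step 7: row=10, L[10]='1', prepend. Next row=LF[10]=1
  step 8: row=1, L[1]='2', prepend. Next row=LF[1]=3
  step 9: row=3, L[3]='D', prepend. Next row=LF[3]=8
  step 10: row=8, L[8]='a', prepend. Next row=LF[8]=14
  step 11: row=14, L[14]='C', prepend. Next row=LF[14]=7
  step 12: row=7, L[7]='D', prepend. Next row=LF[7]=9
  step 13: row=9, L[9]='a', prepend. Next row=LF[9]=15
  step 14: row=15, L[15]='2', prepend. Next row=LF[15]=4
  step 15: row=4, L[4]='C', prepend. Next row=LF[4]=6
  step 16: row=6, L[6]='a', prepend. Next row=LF[6]=13
Reversed output: aC2aDCaD21DDaC2$

Answer: aC2aDCaD21DDaC2$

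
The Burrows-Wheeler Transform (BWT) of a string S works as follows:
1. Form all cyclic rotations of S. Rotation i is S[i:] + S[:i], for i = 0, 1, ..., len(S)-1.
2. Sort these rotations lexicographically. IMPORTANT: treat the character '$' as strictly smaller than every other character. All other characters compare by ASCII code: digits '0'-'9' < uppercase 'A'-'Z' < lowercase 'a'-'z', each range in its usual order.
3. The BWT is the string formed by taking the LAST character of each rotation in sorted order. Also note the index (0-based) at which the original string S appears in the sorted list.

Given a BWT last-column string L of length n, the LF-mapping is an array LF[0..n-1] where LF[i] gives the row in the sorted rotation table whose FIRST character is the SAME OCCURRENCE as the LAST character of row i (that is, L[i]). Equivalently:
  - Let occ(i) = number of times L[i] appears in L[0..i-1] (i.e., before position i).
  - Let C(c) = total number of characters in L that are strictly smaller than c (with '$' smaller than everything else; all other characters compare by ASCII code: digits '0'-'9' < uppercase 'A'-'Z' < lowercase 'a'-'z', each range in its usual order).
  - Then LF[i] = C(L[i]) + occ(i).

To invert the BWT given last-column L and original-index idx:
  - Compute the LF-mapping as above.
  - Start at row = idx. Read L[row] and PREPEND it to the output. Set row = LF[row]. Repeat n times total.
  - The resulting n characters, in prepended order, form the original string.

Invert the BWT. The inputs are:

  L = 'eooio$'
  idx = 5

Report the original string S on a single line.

LF mapping: 1 3 4 2 5 0
Walk LF starting at row 5, prepending L[row]:
  step 1: row=5, L[5]='$', prepend. Next row=LF[5]=0
  step 2: row=0, L[0]='e', prepend. Next row=LF[0]=1
  step 3: row=1, L[1]='o', prepend. Next row=LF[1]=3
  step 4: row=3, L[3]='i', prepend. Next row=LF[3]=2
  step 5: row=2, L[2]='o', prepend. Next row=LF[2]=4
  step 6: row=4, L[4]='o', prepend. Next row=LF[4]=5
Reversed output: ooioe$

Answer: ooioe$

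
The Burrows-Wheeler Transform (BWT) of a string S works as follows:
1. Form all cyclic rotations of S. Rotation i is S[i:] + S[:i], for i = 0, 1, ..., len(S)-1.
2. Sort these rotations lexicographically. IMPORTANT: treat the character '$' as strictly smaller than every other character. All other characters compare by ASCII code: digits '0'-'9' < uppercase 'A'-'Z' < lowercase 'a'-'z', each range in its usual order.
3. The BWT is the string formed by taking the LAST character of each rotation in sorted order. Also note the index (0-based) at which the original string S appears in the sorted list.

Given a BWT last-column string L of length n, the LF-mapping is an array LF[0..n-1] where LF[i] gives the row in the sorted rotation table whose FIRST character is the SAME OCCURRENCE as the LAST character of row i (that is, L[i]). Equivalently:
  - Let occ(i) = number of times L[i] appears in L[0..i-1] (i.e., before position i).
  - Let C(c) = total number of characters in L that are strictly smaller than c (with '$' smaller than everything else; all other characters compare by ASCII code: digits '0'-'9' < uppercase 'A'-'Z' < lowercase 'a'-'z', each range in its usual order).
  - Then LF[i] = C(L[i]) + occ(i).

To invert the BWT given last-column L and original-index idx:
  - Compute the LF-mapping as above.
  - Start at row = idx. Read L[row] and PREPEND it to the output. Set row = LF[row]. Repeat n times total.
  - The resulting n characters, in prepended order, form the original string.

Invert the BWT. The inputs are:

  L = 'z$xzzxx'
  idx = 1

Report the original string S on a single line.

Answer: xxzxzz$

Derivation:
LF mapping: 4 0 1 5 6 2 3
Walk LF starting at row 1, prepending L[row]:
  step 1: row=1, L[1]='$', prepend. Next row=LF[1]=0
  step 2: row=0, L[0]='z', prepend. Next row=LF[0]=4
  step 3: row=4, L[4]='z', prepend. Next row=LF[4]=6
  step 4: row=6, L[6]='x', prepend. Next row=LF[6]=3
  step 5: row=3, L[3]='z', prepend. Next row=LF[3]=5
  step 6: row=5, L[5]='x', prepend. Next row=LF[5]=2
  step 7: row=2, L[2]='x', prepend. Next row=LF[2]=1
Reversed output: xxzxzz$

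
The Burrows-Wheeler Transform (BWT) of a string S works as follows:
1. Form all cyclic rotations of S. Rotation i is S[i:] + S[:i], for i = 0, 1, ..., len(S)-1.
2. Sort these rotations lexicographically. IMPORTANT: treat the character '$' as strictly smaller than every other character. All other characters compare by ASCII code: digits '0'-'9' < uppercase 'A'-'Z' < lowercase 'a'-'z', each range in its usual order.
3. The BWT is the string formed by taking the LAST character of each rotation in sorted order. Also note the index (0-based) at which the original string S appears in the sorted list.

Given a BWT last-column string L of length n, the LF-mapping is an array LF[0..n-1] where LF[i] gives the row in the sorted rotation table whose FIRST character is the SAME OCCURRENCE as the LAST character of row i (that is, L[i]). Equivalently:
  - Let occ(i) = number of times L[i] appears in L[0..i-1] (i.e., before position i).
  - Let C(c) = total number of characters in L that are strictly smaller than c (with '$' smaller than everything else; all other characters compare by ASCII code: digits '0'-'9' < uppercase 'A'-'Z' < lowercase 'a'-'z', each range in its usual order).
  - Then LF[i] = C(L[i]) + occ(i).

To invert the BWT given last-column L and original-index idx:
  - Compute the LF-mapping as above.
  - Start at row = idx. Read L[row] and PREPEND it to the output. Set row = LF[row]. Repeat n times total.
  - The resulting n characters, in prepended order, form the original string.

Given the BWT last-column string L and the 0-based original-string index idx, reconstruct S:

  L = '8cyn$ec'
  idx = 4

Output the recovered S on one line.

Answer: encyc8$

Derivation:
LF mapping: 1 2 6 5 0 4 3
Walk LF starting at row 4, prepending L[row]:
  step 1: row=4, L[4]='$', prepend. Next row=LF[4]=0
  step 2: row=0, L[0]='8', prepend. Next row=LF[0]=1
  step 3: row=1, L[1]='c', prepend. Next row=LF[1]=2
  step 4: row=2, L[2]='y', prepend. Next row=LF[2]=6
  step 5: row=6, L[6]='c', prepend. Next row=LF[6]=3
  step 6: row=3, L[3]='n', prepend. Next row=LF[3]=5
  step 7: row=5, L[5]='e', prepend. Next row=LF[5]=4
Reversed output: encyc8$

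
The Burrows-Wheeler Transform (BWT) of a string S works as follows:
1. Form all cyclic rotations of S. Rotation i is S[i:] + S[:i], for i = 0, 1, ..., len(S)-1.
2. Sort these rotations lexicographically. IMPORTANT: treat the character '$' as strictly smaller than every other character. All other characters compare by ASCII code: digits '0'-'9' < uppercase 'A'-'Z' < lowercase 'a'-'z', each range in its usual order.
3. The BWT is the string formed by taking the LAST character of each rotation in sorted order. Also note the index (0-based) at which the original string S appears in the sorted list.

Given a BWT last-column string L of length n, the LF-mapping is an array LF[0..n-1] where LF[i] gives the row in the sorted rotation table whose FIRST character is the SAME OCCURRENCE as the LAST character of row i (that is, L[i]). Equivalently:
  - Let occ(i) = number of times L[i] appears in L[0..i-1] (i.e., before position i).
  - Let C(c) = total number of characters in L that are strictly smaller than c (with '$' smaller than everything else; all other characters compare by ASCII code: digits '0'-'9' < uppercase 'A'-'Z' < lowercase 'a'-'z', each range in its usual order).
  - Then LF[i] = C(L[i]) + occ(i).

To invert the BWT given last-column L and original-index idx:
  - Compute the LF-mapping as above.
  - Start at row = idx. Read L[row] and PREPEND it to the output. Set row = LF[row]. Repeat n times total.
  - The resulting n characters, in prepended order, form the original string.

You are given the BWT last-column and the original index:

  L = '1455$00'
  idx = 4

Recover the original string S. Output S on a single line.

Answer: 405051$

Derivation:
LF mapping: 3 4 5 6 0 1 2
Walk LF starting at row 4, prepending L[row]:
  step 1: row=4, L[4]='$', prepend. Next row=LF[4]=0
  step 2: row=0, L[0]='1', prepend. Next row=LF[0]=3
  step 3: row=3, L[3]='5', prepend. Next row=LF[3]=6
  step 4: row=6, L[6]='0', prepend. Next row=LF[6]=2
  step 5: row=2, L[2]='5', prepend. Next row=LF[2]=5
  step 6: row=5, L[5]='0', prepend. Next row=LF[5]=1
  step 7: row=1, L[1]='4', prepend. Next row=LF[1]=4
Reversed output: 405051$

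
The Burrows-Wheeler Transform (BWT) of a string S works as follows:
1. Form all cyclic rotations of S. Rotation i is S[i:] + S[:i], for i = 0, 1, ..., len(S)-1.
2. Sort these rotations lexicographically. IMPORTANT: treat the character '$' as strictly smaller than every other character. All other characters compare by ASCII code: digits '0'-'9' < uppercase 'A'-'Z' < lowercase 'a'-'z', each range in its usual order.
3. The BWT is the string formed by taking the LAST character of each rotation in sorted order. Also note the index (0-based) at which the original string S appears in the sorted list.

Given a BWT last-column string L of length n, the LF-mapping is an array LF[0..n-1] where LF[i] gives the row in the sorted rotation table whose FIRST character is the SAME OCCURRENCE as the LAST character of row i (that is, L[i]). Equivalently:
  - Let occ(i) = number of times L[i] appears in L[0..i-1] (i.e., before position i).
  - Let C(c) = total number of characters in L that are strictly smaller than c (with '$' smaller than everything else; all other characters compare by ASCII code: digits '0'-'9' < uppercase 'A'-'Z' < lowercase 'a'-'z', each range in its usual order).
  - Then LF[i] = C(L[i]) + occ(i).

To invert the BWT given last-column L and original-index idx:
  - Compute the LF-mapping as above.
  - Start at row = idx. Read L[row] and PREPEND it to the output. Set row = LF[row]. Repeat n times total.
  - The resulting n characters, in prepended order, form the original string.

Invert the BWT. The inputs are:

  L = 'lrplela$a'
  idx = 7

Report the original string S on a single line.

Answer: parallel$

Derivation:
LF mapping: 4 8 7 5 3 6 1 0 2
Walk LF starting at row 7, prepending L[row]:
  step 1: row=7, L[7]='$', prepend. Next row=LF[7]=0
  step 2: row=0, L[0]='l', prepend. Next row=LF[0]=4
  step 3: row=4, L[4]='e', prepend. Next row=LF[4]=3
  step 4: row=3, L[3]='l', prepend. Next row=LF[3]=5
  step 5: row=5, L[5]='l', prepend. Next row=LF[5]=6
  step 6: row=6, L[6]='a', prepend. Next row=LF[6]=1
  step 7: row=1, L[1]='r', prepend. Next row=LF[1]=8
  step 8: row=8, L[8]='a', prepend. Next row=LF[8]=2
  step 9: row=2, L[2]='p', prepend. Next row=LF[2]=7
Reversed output: parallel$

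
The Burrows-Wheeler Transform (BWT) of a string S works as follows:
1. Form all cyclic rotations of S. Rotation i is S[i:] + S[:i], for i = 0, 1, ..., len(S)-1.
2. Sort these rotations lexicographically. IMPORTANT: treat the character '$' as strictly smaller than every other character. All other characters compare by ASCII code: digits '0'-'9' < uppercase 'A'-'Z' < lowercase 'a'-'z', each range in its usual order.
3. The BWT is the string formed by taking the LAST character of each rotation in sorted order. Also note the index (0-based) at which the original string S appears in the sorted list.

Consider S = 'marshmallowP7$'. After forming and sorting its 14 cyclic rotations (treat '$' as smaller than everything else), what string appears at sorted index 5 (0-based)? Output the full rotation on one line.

All 14 rotations (rotation i = S[i:]+S[:i]):
  rot[0] = marshmallowP7$
  rot[1] = arshmallowP7$m
  rot[2] = rshmallowP7$ma
  rot[3] = shmallowP7$mar
  rot[4] = hmallowP7$mars
  rot[5] = mallowP7$marsh
  rot[6] = allowP7$marshm
  rot[7] = llowP7$marshma
  rot[8] = lowP7$marshmal
  rot[9] = owP7$marshmall
  rot[10] = wP7$marshmallo
  rot[11] = P7$marshmallow
  rot[12] = 7$marshmallowP
  rot[13] = $marshmallowP7
Sorted (with $ < everything):
  sorted[0] = $marshmallowP7
  sorted[1] = 7$marshmallowP
  sorted[2] = P7$marshmallow
  sorted[3] = allowP7$marshm
  sorted[4] = arshmallowP7$m
  sorted[5] = hmallowP7$mars
  sorted[6] = llowP7$marshma
  sorted[7] = lowP7$marshmal
  sorted[8] = mallowP7$marsh
  sorted[9] = marshmallowP7$
  sorted[10] = owP7$marshmall
  sorted[11] = rshmallowP7$ma
  sorted[12] = shmallowP7$mar
  sorted[13] = wP7$marshmallo
sorted[5] = hmallowP7$mars

Answer: hmallowP7$mars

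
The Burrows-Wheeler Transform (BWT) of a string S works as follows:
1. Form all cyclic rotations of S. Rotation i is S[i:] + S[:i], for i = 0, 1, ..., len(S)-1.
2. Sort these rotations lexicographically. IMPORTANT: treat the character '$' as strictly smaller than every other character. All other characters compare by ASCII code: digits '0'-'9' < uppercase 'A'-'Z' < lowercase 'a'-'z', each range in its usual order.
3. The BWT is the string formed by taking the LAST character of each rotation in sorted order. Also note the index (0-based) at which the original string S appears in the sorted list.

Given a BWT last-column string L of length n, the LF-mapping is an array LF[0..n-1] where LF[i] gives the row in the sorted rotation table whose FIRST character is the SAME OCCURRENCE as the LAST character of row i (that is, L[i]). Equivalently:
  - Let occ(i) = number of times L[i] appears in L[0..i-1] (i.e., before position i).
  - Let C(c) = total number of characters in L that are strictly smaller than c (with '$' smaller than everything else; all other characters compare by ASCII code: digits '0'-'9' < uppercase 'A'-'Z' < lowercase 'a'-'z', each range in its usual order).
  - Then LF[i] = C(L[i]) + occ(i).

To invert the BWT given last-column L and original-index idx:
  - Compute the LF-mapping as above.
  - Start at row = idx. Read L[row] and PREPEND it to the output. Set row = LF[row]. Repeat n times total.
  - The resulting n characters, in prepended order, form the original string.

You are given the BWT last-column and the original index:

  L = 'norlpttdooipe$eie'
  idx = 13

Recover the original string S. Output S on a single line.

Answer: poodlerepetition$

Derivation:
LF mapping: 8 9 14 7 12 15 16 1 10 11 5 13 2 0 3 6 4
Walk LF starting at row 13, prepending L[row]:
  step 1: row=13, L[13]='$', prepend. Next row=LF[13]=0
  step 2: row=0, L[0]='n', prepend. Next row=LF[0]=8
  step 3: row=8, L[8]='o', prepend. Next row=LF[8]=10
  step 4: row=10, L[10]='i', prepend. Next row=LF[10]=5
  step 5: row=5, L[5]='t', prepend. Next row=LF[5]=15
  step 6: row=15, L[15]='i', prepend. Next row=LF[15]=6
  step 7: row=6, L[6]='t', prepend. Next row=LF[6]=16
  step 8: row=16, L[16]='e', prepend. Next row=LF[16]=4
  step 9: row=4, L[4]='p', prepend. Next row=LF[4]=12
  step 10: row=12, L[12]='e', prepend. Next row=LF[12]=2
  step 11: row=2, L[2]='r', prepend. Next row=LF[2]=14
  step 12: row=14, L[14]='e', prepend. Next row=LF[14]=3
  step 13: row=3, L[3]='l', prepend. Next row=LF[3]=7
  step 14: row=7, L[7]='d', prepend. Next row=LF[7]=1
  step 15: row=1, L[1]='o', prepend. Next row=LF[1]=9
  step 16: row=9, L[9]='o', prepend. Next row=LF[9]=11
  step 17: row=11, L[11]='p', prepend. Next row=LF[11]=13
Reversed output: poodlerepetition$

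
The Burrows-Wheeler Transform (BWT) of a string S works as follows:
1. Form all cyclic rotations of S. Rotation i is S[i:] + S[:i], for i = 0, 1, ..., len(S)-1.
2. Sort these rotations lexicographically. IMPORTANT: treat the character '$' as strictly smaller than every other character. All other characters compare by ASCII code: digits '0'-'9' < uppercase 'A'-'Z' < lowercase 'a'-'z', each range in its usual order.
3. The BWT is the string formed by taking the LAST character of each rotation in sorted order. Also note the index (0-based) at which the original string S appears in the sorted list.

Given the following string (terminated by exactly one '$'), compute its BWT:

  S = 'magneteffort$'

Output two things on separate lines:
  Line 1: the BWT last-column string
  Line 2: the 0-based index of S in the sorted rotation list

Answer: tmtnefa$gfore
7

Derivation:
All 13 rotations (rotation i = S[i:]+S[:i]):
  rot[0] = magneteffort$
  rot[1] = agneteffort$m
  rot[2] = gneteffort$ma
  rot[3] = neteffort$mag
  rot[4] = eteffort$magn
  rot[5] = teffort$magne
  rot[6] = effort$magnet
  rot[7] = ffort$magnete
  rot[8] = fort$magnetef
  rot[9] = ort$magneteff
  rot[10] = rt$magneteffo
  rot[11] = t$magneteffor
  rot[12] = $magneteffort
Sorted (with $ < everything):
  sorted[0] = $magneteffort  (last char: 't')
  sorted[1] = agneteffort$m  (last char: 'm')
  sorted[2] = effort$magnet  (last char: 't')
  sorted[3] = eteffort$magn  (last char: 'n')
  sorted[4] = ffort$magnete  (last char: 'e')
  sorted[5] = fort$magnetef  (last char: 'f')
  sorted[6] = gneteffort$ma  (last char: 'a')
  sorted[7] = magneteffort$  (last char: '$')
  sorted[8] = neteffort$mag  (last char: 'g')
  sorted[9] = ort$magneteff  (last char: 'f')
  sorted[10] = rt$magneteffo  (last char: 'o')
  sorted[11] = t$magneteffor  (last char: 'r')
  sorted[12] = teffort$magne  (last char: 'e')
Last column: tmtnefa$gfore
Original string S is at sorted index 7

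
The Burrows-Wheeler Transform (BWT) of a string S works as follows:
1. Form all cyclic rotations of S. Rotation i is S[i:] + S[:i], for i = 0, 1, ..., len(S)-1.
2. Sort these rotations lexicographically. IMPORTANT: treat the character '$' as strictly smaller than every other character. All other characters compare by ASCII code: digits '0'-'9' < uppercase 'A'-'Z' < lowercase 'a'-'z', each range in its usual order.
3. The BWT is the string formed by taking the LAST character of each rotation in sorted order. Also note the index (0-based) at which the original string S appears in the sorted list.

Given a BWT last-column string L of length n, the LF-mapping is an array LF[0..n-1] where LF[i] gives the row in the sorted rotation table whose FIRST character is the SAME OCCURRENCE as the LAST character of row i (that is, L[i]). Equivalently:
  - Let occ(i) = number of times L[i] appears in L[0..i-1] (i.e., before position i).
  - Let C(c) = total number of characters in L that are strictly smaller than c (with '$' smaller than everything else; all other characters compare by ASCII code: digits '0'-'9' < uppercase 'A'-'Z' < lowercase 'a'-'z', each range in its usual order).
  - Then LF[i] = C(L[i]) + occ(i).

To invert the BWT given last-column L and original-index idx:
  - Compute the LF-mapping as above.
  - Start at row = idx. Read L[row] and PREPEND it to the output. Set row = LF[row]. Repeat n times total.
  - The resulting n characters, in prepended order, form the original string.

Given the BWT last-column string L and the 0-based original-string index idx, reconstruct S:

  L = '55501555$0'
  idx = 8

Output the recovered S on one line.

Answer: 550555015$

Derivation:
LF mapping: 4 5 6 1 3 7 8 9 0 2
Walk LF starting at row 8, prepending L[row]:
  step 1: row=8, L[8]='$', prepend. Next row=LF[8]=0
  step 2: row=0, L[0]='5', prepend. Next row=LF[0]=4
  step 3: row=4, L[4]='1', prepend. Next row=LF[4]=3
  step 4: row=3, L[3]='0', prepend. Next row=LF[3]=1
  step 5: row=1, L[1]='5', prepend. Next row=LF[1]=5
  step 6: row=5, L[5]='5', prepend. Next row=LF[5]=7
  step 7: row=7, L[7]='5', prepend. Next row=LF[7]=9
  step 8: row=9, L[9]='0', prepend. Next row=LF[9]=2
  step 9: row=2, L[2]='5', prepend. Next row=LF[2]=6
  step 10: row=6, L[6]='5', prepend. Next row=LF[6]=8
Reversed output: 550555015$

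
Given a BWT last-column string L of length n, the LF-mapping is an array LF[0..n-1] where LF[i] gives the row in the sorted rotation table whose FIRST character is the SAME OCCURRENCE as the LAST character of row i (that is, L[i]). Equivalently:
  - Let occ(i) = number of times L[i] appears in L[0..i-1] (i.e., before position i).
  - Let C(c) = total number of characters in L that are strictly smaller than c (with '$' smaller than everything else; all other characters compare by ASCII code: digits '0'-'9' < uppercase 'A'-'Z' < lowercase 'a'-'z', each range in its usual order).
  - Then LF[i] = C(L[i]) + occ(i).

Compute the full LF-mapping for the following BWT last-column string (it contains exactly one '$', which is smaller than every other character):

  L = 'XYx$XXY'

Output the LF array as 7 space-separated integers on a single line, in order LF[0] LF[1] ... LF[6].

Char counts: '$':1, 'X':3, 'Y':2, 'x':1
C (first-col start): C('$')=0, C('X')=1, C('Y')=4, C('x')=6
L[0]='X': occ=0, LF[0]=C('X')+0=1+0=1
L[1]='Y': occ=0, LF[1]=C('Y')+0=4+0=4
L[2]='x': occ=0, LF[2]=C('x')+0=6+0=6
L[3]='$': occ=0, LF[3]=C('$')+0=0+0=0
L[4]='X': occ=1, LF[4]=C('X')+1=1+1=2
L[5]='X': occ=2, LF[5]=C('X')+2=1+2=3
L[6]='Y': occ=1, LF[6]=C('Y')+1=4+1=5

Answer: 1 4 6 0 2 3 5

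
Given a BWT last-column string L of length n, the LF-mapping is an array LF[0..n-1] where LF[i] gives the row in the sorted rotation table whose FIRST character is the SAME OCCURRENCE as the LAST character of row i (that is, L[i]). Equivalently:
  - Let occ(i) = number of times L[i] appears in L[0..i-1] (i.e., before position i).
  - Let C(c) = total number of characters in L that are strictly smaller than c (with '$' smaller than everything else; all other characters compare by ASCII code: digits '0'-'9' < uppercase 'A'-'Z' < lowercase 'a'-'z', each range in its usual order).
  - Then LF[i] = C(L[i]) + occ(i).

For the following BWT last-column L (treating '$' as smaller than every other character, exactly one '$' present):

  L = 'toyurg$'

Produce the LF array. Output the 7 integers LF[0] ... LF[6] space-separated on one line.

Answer: 4 2 6 5 3 1 0

Derivation:
Char counts: '$':1, 'g':1, 'o':1, 'r':1, 't':1, 'u':1, 'y':1
C (first-col start): C('$')=0, C('g')=1, C('o')=2, C('r')=3, C('t')=4, C('u')=5, C('y')=6
L[0]='t': occ=0, LF[0]=C('t')+0=4+0=4
L[1]='o': occ=0, LF[1]=C('o')+0=2+0=2
L[2]='y': occ=0, LF[2]=C('y')+0=6+0=6
L[3]='u': occ=0, LF[3]=C('u')+0=5+0=5
L[4]='r': occ=0, LF[4]=C('r')+0=3+0=3
L[5]='g': occ=0, LF[5]=C('g')+0=1+0=1
L[6]='$': occ=0, LF[6]=C('$')+0=0+0=0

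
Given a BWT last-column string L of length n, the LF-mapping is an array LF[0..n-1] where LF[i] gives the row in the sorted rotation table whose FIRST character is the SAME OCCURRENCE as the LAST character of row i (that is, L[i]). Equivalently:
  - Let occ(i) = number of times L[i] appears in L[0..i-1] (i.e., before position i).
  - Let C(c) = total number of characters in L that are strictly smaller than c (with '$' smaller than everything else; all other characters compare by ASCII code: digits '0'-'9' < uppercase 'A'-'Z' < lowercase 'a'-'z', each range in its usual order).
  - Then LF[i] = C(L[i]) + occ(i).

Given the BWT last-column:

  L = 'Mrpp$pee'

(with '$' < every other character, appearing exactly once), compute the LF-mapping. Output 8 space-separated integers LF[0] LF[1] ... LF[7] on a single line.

Char counts: '$':1, 'M':1, 'e':2, 'p':3, 'r':1
C (first-col start): C('$')=0, C('M')=1, C('e')=2, C('p')=4, C('r')=7
L[0]='M': occ=0, LF[0]=C('M')+0=1+0=1
L[1]='r': occ=0, LF[1]=C('r')+0=7+0=7
L[2]='p': occ=0, LF[2]=C('p')+0=4+0=4
L[3]='p': occ=1, LF[3]=C('p')+1=4+1=5
L[4]='$': occ=0, LF[4]=C('$')+0=0+0=0
L[5]='p': occ=2, LF[5]=C('p')+2=4+2=6
L[6]='e': occ=0, LF[6]=C('e')+0=2+0=2
L[7]='e': occ=1, LF[7]=C('e')+1=2+1=3

Answer: 1 7 4 5 0 6 2 3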